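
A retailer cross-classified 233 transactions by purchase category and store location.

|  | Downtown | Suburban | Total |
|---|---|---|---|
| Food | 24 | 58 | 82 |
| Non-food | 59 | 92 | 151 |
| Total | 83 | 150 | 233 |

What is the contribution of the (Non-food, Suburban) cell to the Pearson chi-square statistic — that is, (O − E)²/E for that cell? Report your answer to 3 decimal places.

0.279

Row total (Non-food) = 151; column total (Suburban) = 150; N = 233.
Expected count E = 151 × 150 / 233 = 97.2103.
Contribution = (O − E)²/E = (92 − 97.2103)² / 97.2103 = 0.279.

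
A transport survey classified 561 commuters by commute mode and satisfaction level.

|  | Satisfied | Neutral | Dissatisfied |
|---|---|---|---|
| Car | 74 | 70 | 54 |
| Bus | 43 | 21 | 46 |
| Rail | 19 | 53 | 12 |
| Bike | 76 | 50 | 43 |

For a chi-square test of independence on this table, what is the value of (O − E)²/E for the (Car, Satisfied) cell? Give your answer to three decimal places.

0.009

Row total (Car) = 198; column total (Satisfied) = 212; N = 561.
Expected count E = 198 × 212 / 561 = 74.8235.
Contribution = (O − E)²/E = (74 − 74.8235)² / 74.8235 = 0.009.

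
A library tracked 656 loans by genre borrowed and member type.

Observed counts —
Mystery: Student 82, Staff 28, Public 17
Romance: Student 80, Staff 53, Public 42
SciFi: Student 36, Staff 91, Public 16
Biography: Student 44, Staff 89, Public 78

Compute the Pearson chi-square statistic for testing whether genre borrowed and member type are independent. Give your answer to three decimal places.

Row totals: 127, 175, 143, 211. Column totals: 242, 261, 153. Grand total N = 656.
Expected counts (row total × column total / N):
  Mystery, Student: 127×242/656 = 46.8506
  Mystery, Staff: 127×261/656 = 50.5290
  Mystery, Public: 127×153/656 = 29.6204
  Romance, Student: 175×242/656 = 64.5579
  Romance, Staff: 175×261/656 = 69.6265
  Romance, Public: 175×153/656 = 40.8155
  SciFi, Student: 143×242/656 = 52.7530
  SciFi, Staff: 143×261/656 = 56.8948
  SciFi, Public: 143×153/656 = 33.3521
  Biography, Student: 211×242/656 = 77.8384
  Biography, Staff: 211×261/656 = 83.9497
  Biography, Public: 211×153/656 = 49.2119
Contributions (O − E)²/E:
  (82 − 46.8506)²/46.8506 = 26.3706
  (28 − 50.5290)²/50.5290 = 10.0448
  (17 − 29.6204)²/29.6204 = 5.3772
  (80 − 64.5579)²/64.5579 = 3.6937
  (53 − 69.6265)²/69.6265 = 3.9703
  (42 − 40.8155)²/40.8155 = 0.0344
  (36 − 52.7530)²/52.7530 = 5.3203
  (91 − 56.8948)²/56.8948 = 20.4441
  (16 − 33.3521)²/33.3521 = 9.0278
  (44 − 77.8384)²/77.8384 = 14.7104
  (89 − 83.9497)²/83.9497 = 0.3038
  (78 − 49.2119)²/49.2119 = 16.8405
χ² = 26.3706 + 10.0448 + 5.3772 + 3.6937 + 3.9703 + 0.0344 + 5.3203 + 20.4441 + 9.0278 + 14.7104 + 0.3038 + 16.8405 = 116.138

116.138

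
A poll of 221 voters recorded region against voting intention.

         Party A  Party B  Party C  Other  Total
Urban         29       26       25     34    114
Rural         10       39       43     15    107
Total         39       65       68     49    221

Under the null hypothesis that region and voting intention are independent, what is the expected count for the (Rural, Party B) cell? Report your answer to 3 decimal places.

31.471

Row total (Rural) = 107; column total (Party B) = 65; grand total N = 221.
Expected count = (row total × column total) / N = 107 × 65 / 221 = 31.471.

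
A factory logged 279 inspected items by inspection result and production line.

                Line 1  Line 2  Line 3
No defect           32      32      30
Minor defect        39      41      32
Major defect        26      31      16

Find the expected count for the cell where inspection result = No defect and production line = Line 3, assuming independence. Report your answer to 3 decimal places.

26.280

Row total (No defect) = 94; column total (Line 3) = 78; grand total N = 279.
Expected count = (row total × column total) / N = 94 × 78 / 279 = 26.280.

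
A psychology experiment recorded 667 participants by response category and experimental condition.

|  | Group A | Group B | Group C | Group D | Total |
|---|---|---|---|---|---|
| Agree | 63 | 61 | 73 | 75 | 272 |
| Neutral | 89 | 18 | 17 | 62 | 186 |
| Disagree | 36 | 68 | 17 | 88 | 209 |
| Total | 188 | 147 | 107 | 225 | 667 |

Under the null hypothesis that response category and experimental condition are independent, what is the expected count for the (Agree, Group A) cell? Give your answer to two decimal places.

76.67

Row total (Agree) = 272; column total (Group A) = 188; grand total N = 667.
Expected count = (row total × column total) / N = 272 × 188 / 667 = 76.67.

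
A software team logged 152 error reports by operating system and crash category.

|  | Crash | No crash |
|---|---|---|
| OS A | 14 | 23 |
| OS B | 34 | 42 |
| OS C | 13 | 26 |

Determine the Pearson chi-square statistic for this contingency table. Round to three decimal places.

1.502

Row totals: 37, 76, 39. Column totals: 61, 91. Grand total N = 152.
Expected counts (row total × column total / N):
  OS A, Crash: 37×61/152 = 14.8487
  OS A, No crash: 37×91/152 = 22.1513
  OS B, Crash: 76×61/152 = 30.5000
  OS B, No crash: 76×91/152 = 45.5000
  OS C, Crash: 39×61/152 = 15.6513
  OS C, No crash: 39×91/152 = 23.3487
Contributions (O − E)²/E:
  (14 − 14.8487)²/14.8487 = 0.0485
  (23 − 22.1513)²/22.1513 = 0.0325
  (34 − 30.5000)²/30.5000 = 0.4016
  (42 − 45.5000)²/45.5000 = 0.2692
  (13 − 15.6513)²/15.6513 = 0.4491
  (26 − 23.3487)²/23.3487 = 0.3011
χ² = 0.0485 + 0.0325 + 0.4016 + 0.2692 + 0.4491 + 0.3011 = 1.502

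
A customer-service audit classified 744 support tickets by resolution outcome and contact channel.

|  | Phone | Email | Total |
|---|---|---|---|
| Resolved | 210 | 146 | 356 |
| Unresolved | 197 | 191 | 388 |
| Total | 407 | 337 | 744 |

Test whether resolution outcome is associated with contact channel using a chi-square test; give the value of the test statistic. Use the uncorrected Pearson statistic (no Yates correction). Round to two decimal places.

Grand total N = 744.
Expected counts (row total × column total / N):
  Resolved, Phone: 356×407/744 = 194.747
  Resolved, Email: 356×337/744 = 161.253
  Unresolved, Phone: 388×407/744 = 212.253
  Unresolved, Email: 388×337/744 = 175.747
Contributions (O − E)²/E:
  (210 − 194.747)²/194.747 = 1.1946
  (146 − 161.253)²/161.253 = 1.4428
  (197 − 212.253)²/212.253 = 1.0961
  (191 − 175.747)²/175.747 = 1.3238
χ² = 1.1946 + 1.4428 + 1.0961 + 1.3238 = 5.06

5.06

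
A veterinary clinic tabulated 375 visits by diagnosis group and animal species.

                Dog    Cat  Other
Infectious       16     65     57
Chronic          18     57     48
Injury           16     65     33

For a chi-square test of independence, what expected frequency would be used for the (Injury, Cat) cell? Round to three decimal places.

Row total (Injury) = 114; column total (Cat) = 187; grand total N = 375.
Expected count = (row total × column total) / N = 114 × 187 / 375 = 56.848.

56.848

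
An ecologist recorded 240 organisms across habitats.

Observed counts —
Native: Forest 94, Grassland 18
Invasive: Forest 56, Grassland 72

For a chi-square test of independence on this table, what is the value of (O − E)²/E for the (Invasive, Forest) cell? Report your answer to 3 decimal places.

Row total (Invasive) = 128; column total (Forest) = 150; N = 240.
Expected count E = 128 × 150 / 240 = 80.0000.
Contribution = (O − E)²/E = (56 − 80.0000)² / 80.0000 = 7.200.

7.200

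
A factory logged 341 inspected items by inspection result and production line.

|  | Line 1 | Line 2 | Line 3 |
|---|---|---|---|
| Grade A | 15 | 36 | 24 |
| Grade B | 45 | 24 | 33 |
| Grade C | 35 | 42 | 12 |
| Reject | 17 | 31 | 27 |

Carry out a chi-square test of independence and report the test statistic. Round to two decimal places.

Row totals: 75, 102, 89, 75. Column totals: 112, 133, 96. Grand total N = 341.
Expected counts (row total × column total / N):
  Grade A, Line 1: 75×112/341 = 24.633
  Grade A, Line 2: 75×133/341 = 29.252
  Grade A, Line 3: 75×96/341 = 21.114
  Grade B, Line 1: 102×112/341 = 33.501
  Grade B, Line 2: 102×133/341 = 39.783
  Grade B, Line 3: 102×96/341 = 28.716
  Grade C, Line 1: 89×112/341 = 29.232
  Grade C, Line 2: 89×133/341 = 34.713
  Grade C, Line 3: 89×96/341 = 25.056
  Reject, Line 1: 75×112/341 = 24.633
  Reject, Line 2: 75×133/341 = 29.252
  Reject, Line 3: 75×96/341 = 21.114
Contributions (O − E)²/E:
  (15 − 24.633)²/24.633 = 3.7671
  (36 − 29.252)²/29.252 = 1.5567
  (24 − 21.114)²/21.114 = 0.3945
  (45 − 33.501)²/33.501 = 3.9470
  (24 − 39.783)²/39.783 = 6.2615
  (33 − 28.716)²/28.716 = 0.6391
  (35 − 29.232)²/29.232 = 1.1381
  (42 − 34.713)²/34.713 = 1.5297
  (12 − 25.056)²/25.056 = 6.8031
  (17 − 24.633)²/24.633 = 2.3652
  (31 − 29.252)²/29.252 = 0.1045
  (27 − 21.114)²/21.114 = 1.6409
χ² = 3.7671 + 1.5567 + 0.3945 + 3.9470 + 6.2615 + 0.6391 + 1.1381 + 1.5297 + 6.8031 + 2.3652 + 0.1045 + 1.6409 = 30.15

30.15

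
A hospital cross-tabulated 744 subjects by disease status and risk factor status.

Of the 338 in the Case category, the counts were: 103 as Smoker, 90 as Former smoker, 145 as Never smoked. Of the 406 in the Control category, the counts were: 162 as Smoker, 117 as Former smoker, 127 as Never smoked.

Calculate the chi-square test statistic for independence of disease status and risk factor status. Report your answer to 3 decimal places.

11.732

Row totals: 338, 406. Column totals: 265, 207, 272. Grand total N = 744.
Expected counts (row total × column total / N):
  Case, Smoker: 338×265/744 = 120.3898
  Case, Former smoker: 338×207/744 = 94.0403
  Case, Never smoked: 338×272/744 = 123.5699
  Control, Smoker: 406×265/744 = 144.6102
  Control, Former smoker: 406×207/744 = 112.9597
  Control, Never smoked: 406×272/744 = 148.4301
Contributions (O − E)²/E:
  (103 − 120.3898)²/120.3898 = 2.5119
  (90 − 94.0403)²/94.0403 = 0.1736
  (145 − 123.5699)²/123.5699 = 3.7165
  (162 − 144.6102)²/144.6102 = 2.0912
  (117 − 112.9597)²/112.9597 = 0.1445
  (127 − 148.4301)²/148.4301 = 3.0940
χ² = 2.5119 + 0.1736 + 3.7165 + 2.0912 + 0.1445 + 3.0940 = 11.732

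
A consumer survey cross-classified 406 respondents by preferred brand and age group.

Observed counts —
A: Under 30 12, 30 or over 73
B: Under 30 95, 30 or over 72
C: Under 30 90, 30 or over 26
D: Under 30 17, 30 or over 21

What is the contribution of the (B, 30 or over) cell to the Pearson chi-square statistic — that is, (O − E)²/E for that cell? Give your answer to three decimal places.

0.616

Row total (B) = 167; column total (30 or over) = 192; N = 406.
Expected count E = 167 × 192 / 406 = 78.97537.
Contribution = (O − E)²/E = (72 − 78.97537)² / 78.97537 = 0.616.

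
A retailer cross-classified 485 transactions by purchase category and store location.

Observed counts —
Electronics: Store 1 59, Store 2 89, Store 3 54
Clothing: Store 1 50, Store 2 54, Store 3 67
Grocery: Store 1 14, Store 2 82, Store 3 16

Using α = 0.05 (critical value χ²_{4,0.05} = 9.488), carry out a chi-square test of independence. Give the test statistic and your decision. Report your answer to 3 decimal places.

50.322; reject H₀

Row totals: 202, 171, 112. Column totals: 123, 225, 137. Grand total N = 485.
Expected counts (row total × column total / N):
  Electronics, Store 1: 202×123/485 = 51.2289
  Electronics, Store 2: 202×225/485 = 93.7113
  Electronics, Store 3: 202×137/485 = 57.0598
  Clothing, Store 1: 171×123/485 = 43.3670
  Clothing, Store 2: 171×225/485 = 79.3299
  Clothing, Store 3: 171×137/485 = 48.3031
  Grocery, Store 1: 112×123/485 = 28.4041
  Grocery, Store 2: 112×225/485 = 51.9588
  Grocery, Store 3: 112×137/485 = 31.6371
Contributions (O − E)²/E:
  (59 − 51.2289)²/51.2289 = 1.1788
  (89 − 93.7113)²/93.7113 = 0.2369
  (54 − 57.0598)²/57.0598 = 0.1641
  (50 − 43.3670)²/43.3670 = 1.0145
  (54 − 79.3299)²/79.3299 = 8.0878
  (67 − 48.3031)²/48.3031 = 7.2371
  (14 − 28.4041)²/28.4041 = 7.3045
  (82 − 51.9588)²/51.9588 = 17.3690
  (16 − 31.6371)²/31.6371 = 7.7289
χ² = 1.1788 + 0.2369 + 0.1641 + 1.0145 + 8.0878 + 7.2371 + 7.3045 + 17.3690 + 7.7289 = 50.322
df = (3−1)(3−1) = 4. Since 50.322 > 9.488, reject the null hypothesis of independence at α = 0.05.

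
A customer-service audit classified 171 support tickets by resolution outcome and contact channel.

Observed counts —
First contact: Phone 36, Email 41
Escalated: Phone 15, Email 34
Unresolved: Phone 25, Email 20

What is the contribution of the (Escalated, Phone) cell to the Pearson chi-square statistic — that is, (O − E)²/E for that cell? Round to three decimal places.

2.109

Row total (Escalated) = 49; column total (Phone) = 76; N = 171.
Expected count E = 49 × 76 / 171 = 21.7778.
Contribution = (O − E)²/E = (15 − 21.7778)² / 21.7778 = 2.109.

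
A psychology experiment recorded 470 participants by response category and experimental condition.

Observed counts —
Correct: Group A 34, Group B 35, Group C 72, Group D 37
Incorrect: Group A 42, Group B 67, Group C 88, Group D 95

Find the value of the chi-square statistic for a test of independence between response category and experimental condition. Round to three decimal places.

Row totals: 178, 292. Column totals: 76, 102, 160, 132. Grand total N = 470.
Expected counts (row total × column total / N):
  Correct, Group A: 178×76/470 = 28.7830
  Correct, Group B: 178×102/470 = 38.6298
  Correct, Group C: 178×160/470 = 60.5957
  Correct, Group D: 178×132/470 = 49.9915
  Incorrect, Group A: 292×76/470 = 47.2170
  Incorrect, Group B: 292×102/470 = 63.3702
  Incorrect, Group C: 292×160/470 = 99.4043
  Incorrect, Group D: 292×132/470 = 82.0085
Contributions (O − E)²/E:
  (34 − 28.7830)²/28.7830 = 0.9456
  (35 − 38.6298)²/38.6298 = 0.3411
  (72 − 60.5957)²/60.5957 = 2.1463
  (37 − 49.9915)²/49.9915 = 3.3762
  (42 − 47.2170)²/47.2170 = 0.5764
  (67 − 63.3702)²/63.3702 = 0.2079
  (88 − 99.4043)²/99.4043 = 1.3084
  (95 − 82.0085)²/82.0085 = 2.0581
χ² = 0.9456 + 0.3411 + 2.1463 + 3.3762 + 0.5764 + 0.2079 + 1.3084 + 2.0581 = 10.960

10.960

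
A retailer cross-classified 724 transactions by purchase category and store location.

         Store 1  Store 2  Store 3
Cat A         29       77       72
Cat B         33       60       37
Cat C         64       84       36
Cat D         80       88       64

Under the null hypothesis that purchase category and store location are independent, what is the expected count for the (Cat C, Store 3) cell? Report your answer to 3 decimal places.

53.116

Row total (Cat C) = 184; column total (Store 3) = 209; grand total N = 724.
Expected count = (row total × column total) / N = 184 × 209 / 724 = 53.116.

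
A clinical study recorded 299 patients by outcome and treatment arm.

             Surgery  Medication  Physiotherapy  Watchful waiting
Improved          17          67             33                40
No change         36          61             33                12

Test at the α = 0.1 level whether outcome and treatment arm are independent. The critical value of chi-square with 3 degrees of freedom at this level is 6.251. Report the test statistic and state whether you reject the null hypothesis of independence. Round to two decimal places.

Row totals: 157, 142. Column totals: 53, 128, 66, 52. Grand total N = 299.
Expected counts (row total × column total / N):
  Improved, Surgery: 157×53/299 = 27.829
  Improved, Medication: 157×128/299 = 67.211
  Improved, Physiotherapy: 157×66/299 = 34.656
  Improved, Watchful waiting: 157×52/299 = 27.304
  No change, Surgery: 142×53/299 = 25.171
  No change, Medication: 142×128/299 = 60.789
  No change, Physiotherapy: 142×66/299 = 31.344
  No change, Watchful waiting: 142×52/299 = 24.696
Contributions (O − E)²/E:
  (17 − 27.829)²/27.829 = 4.2139
  (67 − 67.211)²/67.211 = 0.0007
  (33 − 34.656)²/34.656 = 0.0791
  (40 − 27.304)²/27.304 = 5.9035
  (36 − 25.171)²/25.171 = 4.6588
  (61 − 60.789)²/60.789 = 0.0007
  (33 − 31.344)²/31.344 = 0.0875
  (12 − 24.696)²/24.696 = 6.5269
χ² = 4.2139 + 0.0007 + 0.0791 + 5.9035 + 4.6588 + 0.0007 + 0.0875 + 6.5269 = 21.47
df = (2−1)(4−1) = 3. Since 21.47 > 6.251, reject the null hypothesis of independence at α = 0.1.

21.47; reject H₀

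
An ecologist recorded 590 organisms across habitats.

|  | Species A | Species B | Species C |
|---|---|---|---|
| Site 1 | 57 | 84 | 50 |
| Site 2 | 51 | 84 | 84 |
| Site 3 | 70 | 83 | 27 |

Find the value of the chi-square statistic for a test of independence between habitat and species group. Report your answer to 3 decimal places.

Row totals: 191, 219, 180. Column totals: 178, 251, 161. Grand total N = 590.
Expected counts (row total × column total / N):
  Site 1, Species A: 191×178/590 = 57.6237
  Site 1, Species B: 191×251/590 = 81.2559
  Site 1, Species C: 191×161/590 = 52.1203
  Site 2, Species A: 219×178/590 = 66.0712
  Site 2, Species B: 219×251/590 = 93.1678
  Site 2, Species C: 219×161/590 = 59.7610
  Site 3, Species A: 180×178/590 = 54.3051
  Site 3, Species B: 180×251/590 = 76.5763
  Site 3, Species C: 180×161/590 = 49.1186
Contributions (O − E)²/E:
  (57 − 57.6237)²/57.6237 = 0.0068
  (84 − 81.2559)²/81.2559 = 0.0927
  (50 − 52.1203)²/52.1203 = 0.0863
  (51 − 66.0712)²/66.0712 = 3.4378
  (84 − 93.1678)²/93.1678 = 0.9021
  (84 − 59.7610)²/59.7610 = 9.8313
  (70 − 54.3051)²/54.3051 = 4.5360
  (83 − 76.5763)²/76.5763 = 0.5389
  (27 − 49.1186)²/49.1186 = 9.9602
χ² = 0.0068 + 0.0927 + 0.0863 + 3.4378 + 0.9021 + 9.8313 + 4.5360 + 0.5389 + 9.9602 = 29.392

29.392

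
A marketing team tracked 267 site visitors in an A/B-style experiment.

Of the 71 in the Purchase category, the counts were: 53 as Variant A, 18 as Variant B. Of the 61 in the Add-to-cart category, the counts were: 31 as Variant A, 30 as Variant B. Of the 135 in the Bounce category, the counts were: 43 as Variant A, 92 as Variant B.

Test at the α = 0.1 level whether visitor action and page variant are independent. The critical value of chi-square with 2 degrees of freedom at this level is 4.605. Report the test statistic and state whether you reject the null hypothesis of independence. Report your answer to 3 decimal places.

Row totals: 71, 61, 135. Column totals: 127, 140. Grand total N = 267.
Expected counts (row total × column total / N):
  Purchase, Variant A: 71×127/267 = 33.77154
  Purchase, Variant B: 71×140/267 = 37.22846
  Add-to-cart, Variant A: 61×127/267 = 29.01498
  Add-to-cart, Variant B: 61×140/267 = 31.98502
  Bounce, Variant A: 135×127/267 = 64.21348
  Bounce, Variant B: 135×140/267 = 70.78652
Contributions (O − E)²/E:
  (53 − 33.77154)²/33.77154 = 10.9481
  (18 − 37.22846)²/37.22846 = 9.9315
  (31 − 29.01498)²/29.01498 = 0.1358
  (30 − 31.98502)²/31.98502 = 0.1232
  (43 − 64.21348)²/64.21348 = 7.0081
  (92 − 70.78652)²/70.78652 = 6.3573
χ² = 10.9481 + 9.9315 + 0.1358 + 0.1232 + 7.0081 + 6.3573 = 34.504
df = (3−1)(2−1) = 2. Since 34.504 > 4.605, reject the null hypothesis of independence at α = 0.1.

34.504; reject H₀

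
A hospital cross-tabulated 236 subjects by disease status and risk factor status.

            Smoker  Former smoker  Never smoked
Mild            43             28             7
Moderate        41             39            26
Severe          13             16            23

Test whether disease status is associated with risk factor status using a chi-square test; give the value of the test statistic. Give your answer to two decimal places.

Row totals: 78, 106, 52. Column totals: 97, 83, 56. Grand total N = 236.
Expected counts (row total × column total / N):
  Mild, Smoker: 78×97/236 = 32.059
  Mild, Former smoker: 78×83/236 = 27.432
  Mild, Never smoked: 78×56/236 = 18.508
  Moderate, Smoker: 106×97/236 = 43.568
  Moderate, Former smoker: 106×83/236 = 37.280
  Moderate, Never smoked: 106×56/236 = 25.153
  Severe, Smoker: 52×97/236 = 21.373
  Severe, Former smoker: 52×83/236 = 18.288
  Severe, Never smoked: 52×56/236 = 12.339
Contributions (O − E)²/E:
  (43 − 32.059)²/32.059 = 3.7339
  (28 − 27.432)²/27.432 = 0.0118
  (7 − 18.508)²/18.508 = 7.1555
  (41 − 43.568)²/43.568 = 0.1514
  (39 − 37.280)²/37.280 = 0.0794
  (26 − 25.153)²/25.153 = 0.0285
  (13 − 21.373)²/21.373 = 3.2802
  (16 − 18.288)²/18.288 = 0.2863
  (23 − 12.339)²/12.339 = 9.2112
χ² = 3.7339 + 0.0118 + 7.1555 + 0.1514 + 0.0794 + 0.0285 + 3.2802 + 0.2863 + 9.2112 = 23.94

23.94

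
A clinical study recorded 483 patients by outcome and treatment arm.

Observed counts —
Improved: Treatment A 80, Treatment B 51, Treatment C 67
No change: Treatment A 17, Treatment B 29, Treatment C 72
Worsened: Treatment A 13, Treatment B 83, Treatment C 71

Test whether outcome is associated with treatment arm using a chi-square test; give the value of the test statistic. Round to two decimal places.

79.02

Row totals: 198, 118, 167. Column totals: 110, 163, 210. Grand total N = 483.
Expected counts (row total × column total / N):
  Improved, Treatment A: 198×110/483 = 45.093
  Improved, Treatment B: 198×163/483 = 66.820
  Improved, Treatment C: 198×210/483 = 86.087
  No change, Treatment A: 118×110/483 = 26.874
  No change, Treatment B: 118×163/483 = 39.822
  No change, Treatment C: 118×210/483 = 51.304
  Worsened, Treatment A: 167×110/483 = 38.033
  Worsened, Treatment B: 167×163/483 = 56.358
  Worsened, Treatment C: 167×210/483 = 72.609
Contributions (O − E)²/E:
  (80 − 45.093)²/45.093 = 27.0219
  (51 − 66.820)²/66.820 = 3.7455
  (67 − 86.087)²/86.087 = 4.2319
  (17 − 26.874)²/26.874 = 3.6279
  (29 − 39.822)²/39.822 = 2.9410
  (72 − 51.304)²/51.304 = 8.3488
  (13 − 38.033)²/38.033 = 16.4765
  (83 − 56.358)²/56.358 = 12.5944
  (71 − 72.609)²/72.609 = 0.0357
χ² = 27.0219 + 3.7455 + 4.2319 + 3.6279 + 2.9410 + 8.3488 + 16.4765 + 12.5944 + 0.0357 = 79.02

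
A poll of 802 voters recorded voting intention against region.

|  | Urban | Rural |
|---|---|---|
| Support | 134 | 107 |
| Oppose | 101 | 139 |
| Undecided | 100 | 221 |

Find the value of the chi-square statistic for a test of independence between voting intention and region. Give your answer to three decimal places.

Row totals: 241, 240, 321. Column totals: 335, 467. Grand total N = 802.
Expected counts (row total × column total / N):
  Support, Urban: 241×335/802 = 100.6671
  Support, Rural: 241×467/802 = 140.3329
  Oppose, Urban: 240×335/802 = 100.2494
  Oppose, Rural: 240×467/802 = 139.7506
  Undecided, Urban: 321×335/802 = 134.0835
  Undecided, Rural: 321×467/802 = 186.9165
Contributions (O − E)²/E:
  (134 − 100.6671)²/100.6671 = 11.0372
  (107 − 140.3329)²/140.3329 = 7.9175
  (101 − 100.2494)²/100.2494 = 0.0056
  (139 − 139.7506)²/139.7506 = 0.0040
  (100 − 134.0835)²/134.0835 = 8.6639
  (221 − 186.9165)²/186.9165 = 6.2150
χ² = 11.0372 + 7.9175 + 0.0056 + 0.0040 + 8.6639 + 6.2150 = 33.843

33.843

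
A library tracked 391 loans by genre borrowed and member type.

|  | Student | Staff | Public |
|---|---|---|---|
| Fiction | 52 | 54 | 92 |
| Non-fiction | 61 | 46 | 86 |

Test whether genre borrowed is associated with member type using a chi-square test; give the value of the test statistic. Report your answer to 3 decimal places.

Row totals: 198, 193. Column totals: 113, 100, 178. Grand total N = 391.
Expected counts (row total × column total / N):
  Fiction, Student: 198×113/391 = 57.2225
  Fiction, Staff: 198×100/391 = 50.6394
  Fiction, Public: 198×178/391 = 90.1381
  Non-fiction, Student: 193×113/391 = 55.7775
  Non-fiction, Staff: 193×100/391 = 49.3606
  Non-fiction, Public: 193×178/391 = 87.8619
Contributions (O − E)²/E:
  (52 − 57.2225)²/57.2225 = 0.4766
  (54 − 50.6394)²/50.6394 = 0.2230
  (92 − 90.1381)²/90.1381 = 0.0385
  (61 − 55.7775)²/55.7775 = 0.4890
  (46 − 49.3606)²/49.3606 = 0.2288
  (86 − 87.8619)²/87.8619 = 0.0395
χ² = 0.4766 + 0.2230 + 0.0385 + 0.4890 + 0.2288 + 0.0395 = 1.495

1.495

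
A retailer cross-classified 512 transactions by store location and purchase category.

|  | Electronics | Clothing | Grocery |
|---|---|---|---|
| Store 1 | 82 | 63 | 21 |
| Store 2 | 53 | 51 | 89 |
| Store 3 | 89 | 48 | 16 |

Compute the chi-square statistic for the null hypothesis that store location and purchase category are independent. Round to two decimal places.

82.31

Row totals: 166, 193, 153. Column totals: 224, 162, 126. Grand total N = 512.
Expected counts (row total × column total / N):
  Store 1, Electronics: 166×224/512 = 72.6250
  Store 1, Clothing: 166×162/512 = 52.5234
  Store 1, Grocery: 166×126/512 = 40.8516
  Store 2, Electronics: 193×224/512 = 84.4375
  Store 2, Clothing: 193×162/512 = 61.0664
  Store 2, Grocery: 193×126/512 = 47.4961
  Store 3, Electronics: 153×224/512 = 66.9375
  Store 3, Clothing: 153×162/512 = 48.4102
  Store 3, Grocery: 153×126/512 = 37.6523
Contributions (O − E)²/E:
  (82 − 72.6250)²/72.6250 = 1.2102
  (63 − 52.5234)²/52.5234 = 2.0897
  (21 − 40.8516)²/40.8516 = 9.6468
  (53 − 84.4375)²/84.4375 = 11.7047
  (51 − 61.0664)²/61.0664 = 1.6594
  (89 − 47.4961)²/47.4961 = 36.2677
  (89 − 66.9375)²/66.9375 = 7.2718
  (48 − 48.4102)²/48.4102 = 0.0035
  (16 − 37.6523)²/37.6523 = 12.4514
χ² = 1.2102 + 2.0897 + 9.6468 + 11.7047 + 1.6594 + 36.2677 + 7.2718 + 0.0035 + 12.4514 = 82.31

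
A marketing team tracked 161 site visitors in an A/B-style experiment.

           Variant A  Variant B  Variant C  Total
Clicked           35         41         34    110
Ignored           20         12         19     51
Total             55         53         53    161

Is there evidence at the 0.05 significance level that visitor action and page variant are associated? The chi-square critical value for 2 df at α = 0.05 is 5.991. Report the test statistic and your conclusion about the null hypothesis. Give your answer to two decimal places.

Grand total N = 161.
Expected counts (row total × column total / N):
  Clicked, Variant A: 110×55/161 = 37.578
  Clicked, Variant B: 110×53/161 = 36.211
  Clicked, Variant C: 110×53/161 = 36.211
  Ignored, Variant A: 51×55/161 = 17.422
  Ignored, Variant B: 51×53/161 = 16.789
  Ignored, Variant C: 51×53/161 = 16.789
Contributions (O − E)²/E:
  (35 − 37.578)²/37.578 = 0.1769
  (41 − 36.211)²/36.211 = 0.6334
  (34 − 36.211)²/36.211 = 0.1350
  (20 − 17.422)²/17.422 = 0.3815
  (12 − 16.789)²/16.789 = 1.3660
  (19 − 16.789)²/16.789 = 0.2912
χ² = 0.1769 + 0.6334 + 0.1350 + 0.3815 + 1.3660 + 0.2912 = 2.98
df = (2−1)(3−1) = 2. Since 2.98 < 5.991, fail to reject the null hypothesis of independence at α = 0.05.

2.98; fail to reject H₀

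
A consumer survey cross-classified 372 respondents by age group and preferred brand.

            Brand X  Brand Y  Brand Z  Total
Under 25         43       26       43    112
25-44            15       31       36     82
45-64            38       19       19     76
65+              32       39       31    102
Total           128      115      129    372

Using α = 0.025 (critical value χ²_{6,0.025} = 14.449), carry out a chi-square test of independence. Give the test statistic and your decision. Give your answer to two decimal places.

Grand total N = 372.
Expected counts (row total × column total / N):
  Under 25, Brand X: 112×128/372 = 38.538
  Under 25, Brand Y: 112×115/372 = 34.624
  Under 25, Brand Z: 112×129/372 = 38.839
  25-44, Brand X: 82×128/372 = 28.215
  25-44, Brand Y: 82×115/372 = 25.349
  25-44, Brand Z: 82×129/372 = 28.435
  45-64, Brand X: 76×128/372 = 26.151
  45-64, Brand Y: 76×115/372 = 23.495
  45-64, Brand Z: 76×129/372 = 26.355
  65+, Brand X: 102×128/372 = 35.097
  65+, Brand Y: 102×115/372 = 31.532
  65+, Brand Z: 102×129/372 = 35.371
Contributions (O − E)²/E:
  (43 − 38.538)²/38.538 = 0.5166
  (26 − 34.624)²/34.624 = 2.1480
  (43 − 38.839)²/38.839 = 0.4458
  (15 − 28.215)²/28.215 = 6.1895
  (31 − 25.349)²/25.349 = 1.2598
  (36 − 28.435)²/28.435 = 2.0126
  (38 − 26.151)²/26.151 = 5.3688
  (19 − 23.495)²/23.495 = 0.8600
  (19 − 26.355)²/26.355 = 2.0526
  (32 − 35.097)²/35.097 = 0.2733
  (39 − 31.532)²/31.532 = 1.7687
  (31 − 35.371)²/35.371 = 0.5401
χ² = 0.5166 + 2.1480 + 0.4458 + 6.1895 + 1.2598 + 2.0126 + 5.3688 + 0.8600 + 2.0526 + 0.2733 + 1.7687 + 0.5401 = 23.44
df = (4−1)(3−1) = 6. Since 23.44 > 14.449, reject the null hypothesis of independence at α = 0.025.

23.44; reject H₀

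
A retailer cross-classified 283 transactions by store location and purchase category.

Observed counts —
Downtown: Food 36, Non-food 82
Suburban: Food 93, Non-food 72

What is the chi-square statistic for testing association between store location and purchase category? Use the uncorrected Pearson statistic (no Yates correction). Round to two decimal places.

Row totals: 118, 165. Column totals: 129, 154. Grand total N = 283.
Expected counts (row total × column total / N):
  Downtown, Food: 118×129/283 = 53.788
  Downtown, Non-food: 118×154/283 = 64.212
  Suburban, Food: 165×129/283 = 75.212
  Suburban, Non-food: 165×154/283 = 89.788
Contributions (O − E)²/E:
  (36 − 53.788)²/53.788 = 5.8826
  (82 − 64.212)²/64.212 = 4.9276
  (93 − 75.212)²/75.212 = 4.2069
  (72 − 89.788)²/89.788 = 3.5240
χ² = 5.8826 + 4.9276 + 4.2069 + 3.5240 = 18.54

18.54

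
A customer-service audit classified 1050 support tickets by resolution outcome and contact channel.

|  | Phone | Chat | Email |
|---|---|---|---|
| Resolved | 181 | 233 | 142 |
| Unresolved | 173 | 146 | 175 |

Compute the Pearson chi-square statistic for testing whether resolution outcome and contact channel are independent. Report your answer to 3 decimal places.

19.996

Row totals: 556, 494. Column totals: 354, 379, 317. Grand total N = 1050.
Expected counts (row total × column total / N):
  Resolved, Phone: 556×354/1050 = 187.4514
  Resolved, Chat: 556×379/1050 = 200.6895
  Resolved, Email: 556×317/1050 = 167.8590
  Unresolved, Phone: 494×354/1050 = 166.5486
  Unresolved, Chat: 494×379/1050 = 178.3105
  Unresolved, Email: 494×317/1050 = 149.1410
Contributions (O − E)²/E:
  (181 − 187.4514)²/187.4514 = 0.2220
  (233 − 200.6895)²/200.6895 = 5.2019
  (142 − 167.8590)²/167.8590 = 3.9836
  (173 − 166.5486)²/166.5486 = 0.2499
  (146 − 178.3105)²/178.3105 = 5.8548
  (175 − 149.1410)²/149.1410 = 4.4836
χ² = 0.2220 + 5.2019 + 3.9836 + 0.2499 + 5.8548 + 4.4836 = 19.996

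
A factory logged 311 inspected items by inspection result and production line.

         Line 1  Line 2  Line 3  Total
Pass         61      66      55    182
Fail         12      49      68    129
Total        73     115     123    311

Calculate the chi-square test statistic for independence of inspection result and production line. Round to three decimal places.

Grand total N = 311.
Expected counts (row total × column total / N):
  Pass, Line 1: 182×73/311 = 42.7203
  Pass, Line 2: 182×115/311 = 67.2990
  Pass, Line 3: 182×123/311 = 71.9807
  Fail, Line 1: 129×73/311 = 30.2797
  Fail, Line 2: 129×115/311 = 47.7010
  Fail, Line 3: 129×123/311 = 51.0193
Contributions (O − E)²/E:
  (61 − 42.7203)²/42.7203 = 7.8217
  (66 − 67.2990)²/67.2990 = 0.0251
  (55 − 71.9807)²/71.9807 = 4.0059
  (12 − 30.2797)²/30.2797 = 11.0354
  (49 − 47.7010)²/47.7010 = 0.0354
  (68 − 51.0193)²/51.0193 = 5.6517
χ² = 7.8217 + 0.0251 + 4.0059 + 11.0354 + 0.0354 + 5.6517 = 28.575

28.575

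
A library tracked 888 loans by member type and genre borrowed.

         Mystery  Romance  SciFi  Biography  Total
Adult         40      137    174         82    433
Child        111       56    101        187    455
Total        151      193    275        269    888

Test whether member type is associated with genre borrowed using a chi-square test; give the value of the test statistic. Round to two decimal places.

127.28

Grand total N = 888.
Expected counts (row total × column total / N):
  Adult, Mystery: 433×151/888 = 73.630
  Adult, Romance: 433×193/888 = 94.109
  Adult, SciFi: 433×275/888 = 134.093
  Adult, Biography: 433×269/888 = 131.168
  Child, Mystery: 455×151/888 = 77.370
  Child, Romance: 455×193/888 = 98.891
  Child, SciFi: 455×275/888 = 140.907
  Child, Biography: 455×269/888 = 137.832
Contributions (O − E)²/E:
  (40 − 73.630)²/73.630 = 15.3603
  (137 − 94.109)²/94.109 = 19.5479
  (174 − 134.093)²/134.093 = 11.8766
  (82 − 131.168)²/131.168 = 18.4305
  (111 − 77.370)²/77.370 = 14.6178
  (56 − 98.891)²/98.891 = 18.6027
  (101 − 140.907)²/140.907 = 11.3023
  (187 − 137.832)²/137.832 = 17.5394
χ² = 15.3603 + 19.5479 + 11.8766 + 18.4305 + 14.6178 + 18.6027 + 11.3023 + 17.5394 = 127.28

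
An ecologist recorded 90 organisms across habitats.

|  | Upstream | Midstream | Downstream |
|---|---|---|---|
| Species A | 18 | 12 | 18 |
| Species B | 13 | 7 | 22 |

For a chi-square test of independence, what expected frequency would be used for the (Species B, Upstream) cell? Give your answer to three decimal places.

Row total (Species B) = 42; column total (Upstream) = 31; grand total N = 90.
Expected count = (row total × column total) / N = 42 × 31 / 90 = 14.467.

14.467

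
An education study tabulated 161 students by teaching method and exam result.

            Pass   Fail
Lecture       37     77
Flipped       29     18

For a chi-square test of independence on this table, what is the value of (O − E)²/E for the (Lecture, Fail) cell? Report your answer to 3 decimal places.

Row total (Lecture) = 114; column total (Fail) = 95; N = 161.
Expected count E = 114 × 95 / 161 = 67.2671.
Contribution = (O − E)²/E = (77 − 67.2671)² / 67.2671 = 1.408.

1.408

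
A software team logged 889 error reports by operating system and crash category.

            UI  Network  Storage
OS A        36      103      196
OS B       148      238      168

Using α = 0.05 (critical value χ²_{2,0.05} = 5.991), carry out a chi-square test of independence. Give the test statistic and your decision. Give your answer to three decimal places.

Row totals: 335, 554. Column totals: 184, 341, 364. Grand total N = 889.
Expected counts (row total × column total / N):
  OS A, UI: 335×184/889 = 69.3363
  OS A, Network: 335×341/889 = 128.4983
  OS A, Storage: 335×364/889 = 137.1654
  OS B, UI: 554×184/889 = 114.6637
  OS B, Network: 554×341/889 = 212.5017
  OS B, Storage: 554×364/889 = 226.8346
Contributions (O − E)²/E:
  (36 − 69.3363)²/69.3363 = 16.0278
  (103 − 128.4983)²/128.4983 = 5.0597
  (196 − 137.1654)²/137.1654 = 25.2360
  (148 − 114.6637)²/114.6637 = 9.6919
  (238 − 212.5017)²/212.5017 = 3.0596
  (168 − 226.8346)²/226.8346 = 15.2601
χ² = 16.0278 + 5.0597 + 25.2360 + 9.6919 + 3.0596 + 15.2601 = 74.335
df = (2−1)(3−1) = 2. Since 74.335 > 5.991, reject the null hypothesis of independence at α = 0.05.

74.335; reject H₀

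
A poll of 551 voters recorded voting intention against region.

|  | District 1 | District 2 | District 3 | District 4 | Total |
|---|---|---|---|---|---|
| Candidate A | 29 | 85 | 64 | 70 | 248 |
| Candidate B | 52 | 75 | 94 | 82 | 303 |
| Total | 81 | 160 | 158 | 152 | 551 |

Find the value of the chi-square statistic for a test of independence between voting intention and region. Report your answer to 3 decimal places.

Grand total N = 551.
Expected counts (row total × column total / N):
  Candidate A, District 1: 248×81/551 = 36.4574
  Candidate A, District 2: 248×160/551 = 72.0145
  Candidate A, District 3: 248×158/551 = 71.1143
  Candidate A, District 4: 248×152/551 = 68.4138
  Candidate B, District 1: 303×81/551 = 44.5426
  Candidate B, District 2: 303×160/551 = 87.9855
  Candidate B, District 3: 303×158/551 = 86.8857
  Candidate B, District 4: 303×152/551 = 83.5862
Contributions (O − E)²/E:
  (29 − 36.4574)²/36.4574 = 1.5254
  (85 − 72.0145)²/72.0145 = 2.3415
  (64 − 71.1143)²/71.1143 = 0.7117
  (70 − 68.4138)²/68.4138 = 0.0368
  (52 − 44.5426)²/44.5426 = 1.2485
  (75 − 87.9855)²/87.9855 = 1.9165
  (94 − 86.8857)²/86.8857 = 0.5825
  (82 − 83.5862)²/83.5862 = 0.0301
χ² = 1.5254 + 2.3415 + 0.7117 + 0.0368 + 1.2485 + 1.9165 + 0.5825 + 0.0301 = 8.393

8.393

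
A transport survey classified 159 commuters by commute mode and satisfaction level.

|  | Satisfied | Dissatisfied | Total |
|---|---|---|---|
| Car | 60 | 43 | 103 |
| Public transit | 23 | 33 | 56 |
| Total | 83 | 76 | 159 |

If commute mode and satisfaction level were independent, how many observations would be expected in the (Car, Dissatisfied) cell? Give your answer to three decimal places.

49.233

Row total (Car) = 103; column total (Dissatisfied) = 76; grand total N = 159.
Expected count = (row total × column total) / N = 103 × 76 / 159 = 49.233.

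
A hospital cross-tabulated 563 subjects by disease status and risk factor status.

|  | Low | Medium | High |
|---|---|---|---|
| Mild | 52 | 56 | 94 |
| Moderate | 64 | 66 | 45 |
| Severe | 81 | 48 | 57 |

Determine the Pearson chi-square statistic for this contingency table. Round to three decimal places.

Row totals: 202, 175, 186. Column totals: 197, 170, 196. Grand total N = 563.
Expected counts (row total × column total / N):
  Mild, Low: 202×197/563 = 70.6821
  Mild, Medium: 202×170/563 = 60.9947
  Mild, High: 202×196/563 = 70.3233
  Moderate, Low: 175×197/563 = 61.2345
  Moderate, Medium: 175×170/563 = 52.8419
  Moderate, High: 175×196/563 = 60.9236
  Severe, Low: 186×197/563 = 65.0835
  Severe, Medium: 186×170/563 = 56.1634
  Severe, High: 186×196/563 = 64.7531
Contributions (O − E)²/E:
  (52 − 70.6821)²/70.6821 = 4.9379
  (56 − 60.9947)²/60.9947 = 0.4090
  (94 − 70.3233)²/70.3233 = 7.9716
  (64 − 61.2345)²/61.2345 = 0.1249
  (66 − 52.8419)²/52.8419 = 3.2765
  (45 − 60.9236)²/60.9236 = 4.1620
  (81 − 65.0835)²/65.0835 = 3.8925
  (48 − 56.1634)²/56.1634 = 1.1866
  (57 − 64.7531)²/64.7531 = 0.9283
χ² = 4.9379 + 0.4090 + 7.9716 + 0.1249 + 3.2765 + 4.1620 + 3.8925 + 1.1866 + 0.9283 = 26.889

26.889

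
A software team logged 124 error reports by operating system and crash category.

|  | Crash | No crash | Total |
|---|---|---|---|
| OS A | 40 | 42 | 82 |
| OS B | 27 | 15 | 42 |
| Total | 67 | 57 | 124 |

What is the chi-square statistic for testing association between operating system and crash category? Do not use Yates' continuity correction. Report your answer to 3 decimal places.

2.688

Grand total N = 124.
Expected counts (row total × column total / N):
  OS A, Crash: 82×67/124 = 44.3065
  OS A, No crash: 82×57/124 = 37.6935
  OS B, Crash: 42×67/124 = 22.6935
  OS B, No crash: 42×57/124 = 19.3065
Contributions (O − E)²/E:
  (40 − 44.3065)²/44.3065 = 0.4186
  (42 − 37.6935)²/37.6935 = 0.4920
  (27 − 22.6935)²/22.6935 = 0.8172
  (15 − 19.3065)²/19.3065 = 0.9606
χ² = 0.4186 + 0.4920 + 0.8172 + 0.9606 = 2.688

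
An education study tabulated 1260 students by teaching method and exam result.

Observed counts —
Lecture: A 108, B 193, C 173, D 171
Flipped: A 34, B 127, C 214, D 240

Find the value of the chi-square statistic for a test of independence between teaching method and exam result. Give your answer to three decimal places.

67.427

Row totals: 645, 615. Column totals: 142, 320, 387, 411. Grand total N = 1260.
Expected counts (row total × column total / N):
  Lecture, A: 645×142/1260 = 72.6905
  Lecture, B: 645×320/1260 = 163.8095
  Lecture, C: 645×387/1260 = 198.1071
  Lecture, D: 645×411/1260 = 210.3929
  Flipped, A: 615×142/1260 = 69.3095
  Flipped, B: 615×320/1260 = 156.1905
  Flipped, C: 615×387/1260 = 188.8929
  Flipped, D: 615×411/1260 = 200.6071
Contributions (O − E)²/E:
  (108 − 72.6905)²/72.6905 = 17.1516
  (193 − 163.8095)²/163.8095 = 5.2017
  (173 − 198.1071)²/198.1071 = 3.1819
  (171 − 210.3929)²/210.3929 = 7.3757
  (34 − 69.3095)²/69.3095 = 17.9883
  (127 − 156.1905)²/156.1905 = 5.4554
  (214 − 188.8929)²/188.8929 = 3.3372
  (240 − 200.6071)²/200.6071 = 7.7355
χ² = 17.1516 + 5.2017 + 3.1819 + 7.3757 + 17.9883 + 5.4554 + 3.3372 + 7.7355 = 67.427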